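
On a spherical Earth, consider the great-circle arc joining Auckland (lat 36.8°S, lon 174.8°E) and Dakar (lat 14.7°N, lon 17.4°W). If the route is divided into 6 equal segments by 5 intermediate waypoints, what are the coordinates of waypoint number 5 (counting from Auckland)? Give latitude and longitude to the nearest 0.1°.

≈ lat 9.1°S, lon 27.7°W

Convert each endpoint to a unit vector on the sphere (x = cos φ cos λ, y = cos φ sin λ, z = sin φ).
The central angle between the endpoints is δ = arccos(p₁·p₂) ≈ 2.712 rad (155.4°).
Interpolate at f = 5/6 with slerp weights a = sin((1−f)δ)/sin δ ≈ 1.048, b = sin(fδ)/sin δ ≈ 1.852.
p = a·p₁ + b·p₂ ≈ (0.874, -0.460, -0.158); φ = arcsin(p_z) ≈ -9.08°, λ = atan2(p_y, p_x) ≈ -27.75°.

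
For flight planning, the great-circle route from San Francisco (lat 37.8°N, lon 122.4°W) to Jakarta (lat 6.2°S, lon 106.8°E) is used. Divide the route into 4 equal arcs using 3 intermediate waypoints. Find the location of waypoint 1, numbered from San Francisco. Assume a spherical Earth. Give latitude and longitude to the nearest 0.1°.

From cos δ = sin φ₁ sin φ₂ + cos φ₁ cos φ₂ cos Δλ, the central angle is δ ≈ 2.189 rad (125.4°).
Interpolate at f = 1/4 with slerp weights a = sin((1−f)δ)/sin δ ≈ 1.224, b = sin(fδ)/sin δ ≈ 0.638.
p = a·p₁ + b·p₂ ≈ (-0.702, -0.209, 0.681); φ = arcsin(p_z) ≈ 42.94°, λ = atan2(p_y, p_x) ≈ -163.42°.

≈ lat 42.9°N, lon 163.4°W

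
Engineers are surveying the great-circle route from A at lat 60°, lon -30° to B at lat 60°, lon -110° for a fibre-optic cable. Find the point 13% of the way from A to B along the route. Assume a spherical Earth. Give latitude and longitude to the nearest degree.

≈ lat 63°, lon -39°

The haversine formula gives a central angle δ ≈ 0.654 rad (37.5°) between the endpoints.
Interpolate at f = 0.13 with slerp weights a = sin((1−f)δ)/sin δ ≈ 0.886, b = sin(fδ)/sin δ ≈ 0.140.
p = a·p₁ + b·p₂ ≈ (0.360, -0.287, 0.888); φ = arcsin(p_z) ≈ 62.61°, λ = atan2(p_y, p_x) ≈ -38.59°.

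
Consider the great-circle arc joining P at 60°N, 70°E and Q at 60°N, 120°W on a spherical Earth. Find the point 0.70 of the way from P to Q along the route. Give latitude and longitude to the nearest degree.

Write both endpoints as unit vectors p₁, p₂ with components (cos φ cos λ, cos φ sin λ, sin φ).
The central angle between the endpoints is δ = arccos(p₁·p₂) ≈ 1.043 rad (59.7°).
Interpolate at f = 0.70 with slerp weights a = sin((1−f)δ)/sin δ ≈ 0.356, b = sin(fδ)/sin δ ≈ 0.772.
p = a·p₁ + b·p₂ ≈ (-0.132, -0.167, 0.977); φ = arcsin(p_z) ≈ 77.71°, λ = atan2(p_y, p_x) ≈ -128.36°.

≈ 78°N, 128°W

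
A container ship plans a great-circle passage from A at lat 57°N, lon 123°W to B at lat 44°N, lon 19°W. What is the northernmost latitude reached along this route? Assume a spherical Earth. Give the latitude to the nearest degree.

≈ 64°N

The great circle lies in the plane with unit normal n̂ = (p₁ × p₂)/|p₁ × p₂|.
Here n̂_z ≈ +0.435; the vertex latitude is φ_max = arccos|n̂_z| ≈ 64.2°.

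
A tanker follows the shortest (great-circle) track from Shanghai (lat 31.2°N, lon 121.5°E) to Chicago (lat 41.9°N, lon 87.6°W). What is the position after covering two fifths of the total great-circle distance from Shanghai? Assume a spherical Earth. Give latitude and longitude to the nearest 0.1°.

Convert each endpoint to a unit vector on the sphere (x = cos φ cos λ, y = cos φ sin λ, z = sin φ).
The central angle between the endpoints is δ = arccos(p₁·p₂) ≈ 1.783 rad (102.1°).
Interpolate at f = 2/5 with slerp weights a = sin((1−f)δ)/sin δ ≈ 0.897, b = sin(fδ)/sin δ ≈ 0.669.
p = a·p₁ + b·p₂ ≈ (-0.380, 0.157, 0.912); φ = arcsin(p_z) ≈ 65.73°, λ = atan2(p_y, p_x) ≈ 157.60°.

≈ lat 65.7°N, lon 157.6°E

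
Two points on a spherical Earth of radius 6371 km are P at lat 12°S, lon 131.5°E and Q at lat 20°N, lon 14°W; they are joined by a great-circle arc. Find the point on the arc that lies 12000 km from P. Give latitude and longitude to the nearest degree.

The haversine formula gives a central angle δ ≈ 2.547 rad (146.0°) between the endpoints. The total great-circle distance is δ·R ≈ 2.547 × 6371 ≈ 16230 km, so the target fraction is f = 12000/16230 ≈ 0.739.
Interpolate at f ≈ 0.739 with slerp weights a = sin((1−f)δ)/sin δ ≈ 1.101, b = sin(fδ)/sin δ ≈ 1.700.
p = a·p₁ + b·p₂ ≈ (0.836, 0.420, 0.352); φ = arcsin(p_z) ≈ 20.64°, λ = atan2(p_y, p_x) ≈ 26.66°.

≈ lat 21°N, lon 27°E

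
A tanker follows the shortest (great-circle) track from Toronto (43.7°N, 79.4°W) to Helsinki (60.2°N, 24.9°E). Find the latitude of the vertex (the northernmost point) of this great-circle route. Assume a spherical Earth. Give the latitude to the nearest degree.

The great circle lies in the plane with unit normal n̂ = (p₁ × p₂)/|p₁ × p₂|.
Here n̂_z ≈ +0.405; the vertex latitude is φ_max = arccos|n̂_z| ≈ 66.1°.
Check via Clairaut: cos φ_max = |cos φ₁| · sin C = cos(43.7°)·sin(34.1°) ≈ 0.405, again giving ≈ 66.1°.

≈ 66°N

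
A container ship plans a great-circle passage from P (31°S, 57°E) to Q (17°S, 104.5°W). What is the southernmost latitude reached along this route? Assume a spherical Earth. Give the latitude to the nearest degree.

The great circle lies in the plane with unit normal n̂ = (p₁ × p₂)/|p₁ × p₂|.
Here n̂_z ≈ -0.334; the vertex latitude is φ_max = arccos|n̂_z| ≈ 70.5°.

≈ 71°S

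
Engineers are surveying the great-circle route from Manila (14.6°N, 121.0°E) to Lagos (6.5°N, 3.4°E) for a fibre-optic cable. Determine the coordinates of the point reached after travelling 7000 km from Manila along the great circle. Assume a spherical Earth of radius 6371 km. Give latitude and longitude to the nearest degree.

≈ 19°N, 55°E

Write both endpoints as unit vectors p₁, p₂ with components (cos φ cos λ, cos φ sin λ, sin φ).
The central angle between the endpoints is δ = arccos(p₁·p₂) ≈ 2.001 rad (114.6°). The total great-circle distance is δ·R ≈ 2.001 × 6371 ≈ 12747 km, so the target fraction is f = 7000/12747 ≈ 0.549.
Interpolate at f ≈ 0.549 with slerp weights a = sin((1−f)δ)/sin δ ≈ 0.863, b = sin(fδ)/sin δ ≈ 0.980.
p = a·p₁ + b·p₂ ≈ (0.542, 0.774, 0.329); φ = arcsin(p_z) ≈ 19.18°, λ = atan2(p_y, p_x) ≈ 55.01°.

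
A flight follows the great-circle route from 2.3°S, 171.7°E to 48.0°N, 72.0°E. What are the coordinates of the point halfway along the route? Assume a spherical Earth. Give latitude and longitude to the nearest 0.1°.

From cos δ = sin φ₁ sin φ₂ + cos φ₁ cos φ₂ cos Δλ, the central angle is δ ≈ 1.714 rad (98.2°).
Interpolate at f = 1/2 with slerp weights a = sin((1−f)δ)/sin δ ≈ 0.764, b = sin(fδ)/sin δ ≈ 0.764.
p = a·p₁ + b·p₂ ≈ (-0.597, 0.596, 0.537); φ = arcsin(p_z) ≈ 32.47°, λ = atan2(p_y, p_x) ≈ 135.05°.

≈ 32.5°N, 135.0°E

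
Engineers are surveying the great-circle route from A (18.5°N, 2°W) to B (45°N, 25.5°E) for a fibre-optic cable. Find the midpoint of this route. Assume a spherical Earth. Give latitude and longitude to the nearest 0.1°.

≈ (32.5°N, 9.7°E)

Convert each endpoint to a unit vector on the sphere (x = cos φ cos λ, y = cos φ sin λ, z = sin φ).
The central angle between the endpoints is δ = arccos(p₁·p₂) ≈ 0.611 rad (35.0°).
Interpolate at f = 1/2 with slerp weights a = sin((1−f)δ)/sin δ ≈ 0.524, b = sin(fδ)/sin δ ≈ 0.524.
p = a·p₁ + b·p₂ ≈ (0.831, 0.142, 0.537); φ = arcsin(p_z) ≈ 32.48°, λ = atan2(p_y, p_x) ≈ 9.71°.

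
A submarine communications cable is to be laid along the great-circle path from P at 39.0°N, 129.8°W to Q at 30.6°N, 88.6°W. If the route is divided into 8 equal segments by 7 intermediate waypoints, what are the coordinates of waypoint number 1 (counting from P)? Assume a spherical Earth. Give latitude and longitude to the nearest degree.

Write both endpoints as unit vectors p₁, p₂ with components (cos φ cos λ, cos φ sin λ, sin φ).
The central angle between the endpoints is δ = arccos(p₁·p₂) ≈ 0.603 rad (34.5°).
Interpolate at f = 1/8 with slerp weights a = sin((1−f)δ)/sin δ ≈ 0.888, b = sin(fδ)/sin δ ≈ 0.133.
p = a·p₁ + b·p₂ ≈ (-0.439, -0.644, 0.626); φ = arcsin(p_z) ≈ 38.78°, λ = atan2(p_y, p_x) ≈ -124.26°.

≈ 39°N, 124°W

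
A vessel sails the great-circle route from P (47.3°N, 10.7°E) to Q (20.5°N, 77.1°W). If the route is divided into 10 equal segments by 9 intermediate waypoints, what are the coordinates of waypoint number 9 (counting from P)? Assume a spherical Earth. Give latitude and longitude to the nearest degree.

Convert each endpoint to a unit vector on the sphere (x = cos φ cos λ, y = cos φ sin λ, z = sin φ).
The central angle between the endpoints is δ = arccos(p₁·p₂) ≈ 1.285 rad (73.6°).
Interpolate at f = 9/10 with slerp weights a = sin((1−f)δ)/sin δ ≈ 0.134, b = sin(fδ)/sin δ ≈ 0.954.
p = a·p₁ + b·p₂ ≈ (0.289, -0.854, 0.432); φ = arcsin(p_z) ≈ 25.61°, λ = atan2(p_y, p_x) ≈ -71.34°.

≈ (26°N, 71°W)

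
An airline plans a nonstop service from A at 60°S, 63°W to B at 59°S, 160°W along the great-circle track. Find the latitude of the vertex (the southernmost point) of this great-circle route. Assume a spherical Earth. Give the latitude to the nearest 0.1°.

≈ 68.7°S

The great circle lies in the plane with unit normal n̂ = (p₁ × p₂)/|p₁ × p₂|.
Here n̂_z ≈ -0.363; the vertex latitude is φ_max = arccos|n̂_z| ≈ 68.7°.
Check via Clairaut: cos φ_max = |cos φ₁| · sin C = cos(60.0°)·sin(133.4°) ≈ 0.363, again giving ≈ 68.7°.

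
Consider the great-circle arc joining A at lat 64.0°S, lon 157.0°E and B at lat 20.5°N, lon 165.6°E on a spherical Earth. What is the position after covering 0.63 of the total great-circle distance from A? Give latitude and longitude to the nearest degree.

≈ lat 11°S, lon 164°E

The haversine formula gives a central angle δ ≈ 1.479 rad (84.8°) between the endpoints.
Interpolate at f = 0.63 with slerp weights a = sin((1−f)δ)/sin δ ≈ 0.523, b = sin(fδ)/sin δ ≈ 0.806.
p = a·p₁ + b·p₂ ≈ (-0.942, 0.277, -0.187); φ = arcsin(p_z) ≈ -10.80°, λ = atan2(p_y, p_x) ≈ 163.60°.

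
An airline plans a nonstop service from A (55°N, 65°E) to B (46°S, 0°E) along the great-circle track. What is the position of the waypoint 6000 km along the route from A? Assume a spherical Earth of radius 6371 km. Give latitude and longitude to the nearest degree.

From cos δ = sin φ₁ sin φ₂ + cos φ₁ cos φ₂ cos Δλ, the central angle is δ ≈ 2.005 rad (114.9°). The total great-circle distance is δ·R ≈ 2.005 × 6371 ≈ 12775 km, so the target fraction is f = 6000/12775 ≈ 0.470.
Interpolate at f ≈ 0.470 with slerp weights a = sin((1−f)δ)/sin δ ≈ 0.964, b = sin(fδ)/sin δ ≈ 0.891.
p = a·p₁ + b·p₂ ≈ (0.853, 0.501, 0.148); φ = arcsin(p_z) ≈ 8.51°, λ = atan2(p_y, p_x) ≈ 30.43°.

≈ (9°N, 30°E)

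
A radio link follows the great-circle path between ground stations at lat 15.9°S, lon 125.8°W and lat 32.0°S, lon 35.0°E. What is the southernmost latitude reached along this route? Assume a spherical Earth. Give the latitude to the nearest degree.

≈ 70°S

The great circle lies in the plane with unit normal n̂ = (p₁ × p₂)/|p₁ × p₂|.
Here n̂_z ≈ +0.344; the vertex latitude is φ_max = arccos|n̂_z| ≈ 69.9°.
Check via Clairaut: cos φ_max = |cos φ₁| · sin C = cos(15.9°)·sin(159.1°) ≈ 0.344, again giving ≈ 69.9°.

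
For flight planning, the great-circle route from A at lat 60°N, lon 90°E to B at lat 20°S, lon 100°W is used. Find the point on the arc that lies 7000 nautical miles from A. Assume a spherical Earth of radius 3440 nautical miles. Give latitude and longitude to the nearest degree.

≈ lat 3°N, lon 103°W

Write both endpoints as unit vectors p₁, p₂ with components (cos φ cos λ, cos φ sin λ, sin φ).
The central angle between the endpoints is δ = arccos(p₁·p₂) ≈ 2.432 rad (139.4°). The total great-circle distance is δ·R ≈ 2.432 × 3440 ≈ 8368 nmi, so the target fraction is f = 7000/8368 ≈ 0.837.
Interpolate at f ≈ 0.837 with slerp weights a = sin((1−f)δ)/sin δ ≈ 0.595, b = sin(fδ)/sin δ ≈ 1.373.
p = a·p₁ + b·p₂ ≈ (-0.224, -0.974, 0.045); φ = arcsin(p_z) ≈ 2.59°, λ = atan2(p_y, p_x) ≈ -102.96°.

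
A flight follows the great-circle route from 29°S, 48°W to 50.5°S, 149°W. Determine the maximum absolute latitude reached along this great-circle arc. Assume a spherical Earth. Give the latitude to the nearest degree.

≈ 55°S

The great circle lies in the plane with unit normal n̂ = (p₁ × p₂)/|p₁ × p₂|.
Here n̂_z ≈ -0.567; the vertex latitude is φ_max = arccos|n̂_z| ≈ 55.5°.
Check via Clairaut: cos φ_max = |cos φ₁| · sin C = cos(29.0°)·sin(139.6°) ≈ 0.567, again giving ≈ 55.5°.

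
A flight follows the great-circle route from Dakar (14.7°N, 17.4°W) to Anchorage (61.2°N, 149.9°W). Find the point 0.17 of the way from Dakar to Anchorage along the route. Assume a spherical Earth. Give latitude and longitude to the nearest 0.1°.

Write both endpoints as unit vectors p₁, p₂ with components (cos φ cos λ, cos φ sin λ, sin φ).
The central angle between the endpoints is δ = arccos(p₁·p₂) ≈ 1.663 rad (95.3°).
Interpolate at f = 0.17 with slerp weights a = sin((1−f)δ)/sin δ ≈ 0.986, b = sin(fδ)/sin δ ≈ 0.280.
p = a·p₁ + b·p₂ ≈ (0.793, -0.353, 0.496); φ = arcsin(p_z) ≈ 29.72°, λ = atan2(p_y, p_x) ≈ -23.98°.

≈ (29.7°N, 24.0°W)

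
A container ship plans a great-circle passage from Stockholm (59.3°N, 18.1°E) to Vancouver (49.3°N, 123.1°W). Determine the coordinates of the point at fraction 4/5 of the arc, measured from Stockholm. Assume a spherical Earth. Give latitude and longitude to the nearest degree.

≈ 62°N, 113°W

Write both endpoints as unit vectors p₁, p₂ with components (cos φ cos λ, cos φ sin λ, sin φ).
The central angle between the endpoints is δ = arccos(p₁·p₂) ≈ 1.168 rad (66.9°).
Interpolate at f = 4/5 with slerp weights a = sin((1−f)δ)/sin δ ≈ 0.252, b = sin(fδ)/sin δ ≈ 0.874.
p = a·p₁ + b·p₂ ≈ (-0.189, -0.438, 0.879); φ = arcsin(p_z) ≈ 61.53°, λ = atan2(p_y, p_x) ≈ -113.38°.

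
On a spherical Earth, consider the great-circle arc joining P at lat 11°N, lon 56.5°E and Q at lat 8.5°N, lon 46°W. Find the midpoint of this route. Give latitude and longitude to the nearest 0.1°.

≈ lat 15.4°N, lon 5.0°E

Convert each endpoint to a unit vector on the sphere (x = cos φ cos λ, y = cos φ sin λ, z = sin φ).
The central angle between the endpoints is δ = arccos(p₁·p₂) ≈ 1.754 rad (100.5°).
Interpolate at f = 1/2 with slerp weights a = sin((1−f)δ)/sin δ ≈ 0.782, b = sin(fδ)/sin δ ≈ 0.782.
p = a·p₁ + b·p₂ ≈ (0.961, 0.084, 0.265); φ = arcsin(p_z) ≈ 15.35°, λ = atan2(p_y, p_x) ≈ 4.98°.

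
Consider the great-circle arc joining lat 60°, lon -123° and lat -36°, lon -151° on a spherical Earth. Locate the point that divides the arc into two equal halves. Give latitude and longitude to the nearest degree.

Convert each endpoint to a unit vector on the sphere (x = cos φ cos λ, y = cos φ sin λ, z = sin φ).
The central angle between the endpoints is δ = arccos(p₁·p₂) ≈ 1.723 rad (98.7°).
Interpolate at f = 1/2 with slerp weights a = sin((1−f)δ)/sin δ ≈ 0.768, b = sin(fδ)/sin δ ≈ 0.768.
p = a·p₁ + b·p₂ ≈ (-0.752, -0.623, 0.214); φ = arcsin(p_z) ≈ 12.34°, λ = atan2(p_y, p_x) ≈ -140.37°.

≈ lat 12°, lon -140°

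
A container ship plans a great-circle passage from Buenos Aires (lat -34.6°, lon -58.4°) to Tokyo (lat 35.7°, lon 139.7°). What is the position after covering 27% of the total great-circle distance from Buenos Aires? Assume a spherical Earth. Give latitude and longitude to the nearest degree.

≈ lat -18°, lon -105°

Convert each endpoint to a unit vector on the sphere (x = cos φ cos λ, y = cos φ sin λ, z = sin φ).
The central angle between the endpoints is δ = arccos(p₁·p₂) ≈ 2.883 rad (165.2°).
Interpolate at f = 0.27 with slerp weights a = sin((1−f)δ)/sin δ ≈ 3.366, b = sin(fδ)/sin δ ≈ 2.745.
p = a·p₁ + b·p₂ ≈ (-0.248, -0.918, -0.309); φ = arcsin(p_z) ≈ -18.02°, λ = atan2(p_y, p_x) ≈ -105.15°.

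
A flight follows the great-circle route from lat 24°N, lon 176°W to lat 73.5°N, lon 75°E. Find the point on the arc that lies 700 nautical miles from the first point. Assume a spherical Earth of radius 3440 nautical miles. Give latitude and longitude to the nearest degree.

≈ lat 35°N, lon 180°E

The haversine formula gives a central angle δ ≈ 1.260 rad (72.2°) between the endpoints. The total great-circle distance is δ·R ≈ 1.260 × 3440 ≈ 4335 nmi, so the target fraction is f = 700/4335 ≈ 0.161.
Interpolate at f ≈ 0.161 with slerp weights a = sin((1−f)δ)/sin δ ≈ 0.915, b = sin(fδ)/sin δ ≈ 0.212.
p = a·p₁ + b·p₂ ≈ (-0.818, -0.000, 0.575); φ = arcsin(p_z) ≈ 35.13°, λ = atan2(p_y, p_x) ≈ -180.00°.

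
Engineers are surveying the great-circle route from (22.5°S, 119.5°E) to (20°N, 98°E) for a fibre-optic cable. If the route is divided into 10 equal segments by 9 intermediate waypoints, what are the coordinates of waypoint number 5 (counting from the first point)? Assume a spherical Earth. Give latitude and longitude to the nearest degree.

≈ (1°S, 109°E)

Convert each endpoint to a unit vector on the sphere (x = cos φ cos λ, y = cos φ sin λ, z = sin φ).
The central angle between the endpoints is δ = arccos(p₁·p₂) ≈ 0.827 rad (47.4°).
Interpolate at f = 5/10 with slerp weights a = sin((1−f)δ)/sin δ ≈ 0.546, b = sin(fδ)/sin δ ≈ 0.546.
p = a·p₁ + b·p₂ ≈ (-0.320, 0.947, -0.022); φ = arcsin(p_z) ≈ -1.27°, λ = atan2(p_y, p_x) ≈ 108.66°.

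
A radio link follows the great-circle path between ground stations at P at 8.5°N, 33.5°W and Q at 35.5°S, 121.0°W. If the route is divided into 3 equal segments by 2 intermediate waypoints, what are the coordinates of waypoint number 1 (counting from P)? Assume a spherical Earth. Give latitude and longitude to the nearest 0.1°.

Convert each endpoint to a unit vector on the sphere (x = cos φ cos λ, y = cos φ sin λ, z = sin φ).
The central angle between the endpoints is δ = arccos(p₁·p₂) ≈ 1.622 rad (92.9°).
Interpolate at f = 1/3 with slerp weights a = sin((1−f)δ)/sin δ ≈ 0.884, b = sin(fδ)/sin δ ≈ 0.515.
p = a·p₁ + b·p₂ ≈ (0.513, -0.842, -0.169); φ = arcsin(p_z) ≈ -9.71°, λ = atan2(p_y, p_x) ≈ -58.66°.

≈ 9.7°S, 58.7°W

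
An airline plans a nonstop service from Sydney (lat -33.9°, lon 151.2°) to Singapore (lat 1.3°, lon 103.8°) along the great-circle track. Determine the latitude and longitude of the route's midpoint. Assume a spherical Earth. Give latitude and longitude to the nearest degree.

From cos δ = sin φ₁ sin φ₂ + cos φ₁ cos φ₂ cos Δλ, the central angle is δ ≈ 0.990 rad (56.7°).
Interpolate at f = 1/2 with slerp weights a = sin((1−f)δ)/sin δ ≈ 0.568, b = sin(fδ)/sin δ ≈ 0.568.
p = a·p₁ + b·p₂ ≈ (-0.549, 0.779, -0.304); φ = arcsin(p_z) ≈ -17.70°, λ = atan2(p_y, p_x) ≈ 125.17°.

≈ lat -18°, lon 125°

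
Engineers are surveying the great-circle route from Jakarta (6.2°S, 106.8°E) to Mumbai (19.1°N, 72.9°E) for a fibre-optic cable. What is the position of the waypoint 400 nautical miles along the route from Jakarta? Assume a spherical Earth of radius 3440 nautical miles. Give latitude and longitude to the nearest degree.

Convert each endpoint to a unit vector on the sphere (x = cos φ cos λ, y = cos φ sin λ, z = sin φ).
The central angle between the endpoints is δ = arccos(p₁·p₂) ≈ 0.731 rad (41.9°). The total great-circle distance is δ·R ≈ 0.731 × 3440 ≈ 2515 nmi, so the target fraction is f = 400/2515 ≈ 0.159.
Interpolate at f ≈ 0.159 with slerp weights a = sin((1−f)δ)/sin δ ≈ 0.864, b = sin(fδ)/sin δ ≈ 0.174.
p = a·p₁ + b·p₂ ≈ (-0.200, 0.979, -0.036); φ = arcsin(p_z) ≈ -2.09°, λ = atan2(p_y, p_x) ≈ 101.54°.

≈ (2°S, 102°E)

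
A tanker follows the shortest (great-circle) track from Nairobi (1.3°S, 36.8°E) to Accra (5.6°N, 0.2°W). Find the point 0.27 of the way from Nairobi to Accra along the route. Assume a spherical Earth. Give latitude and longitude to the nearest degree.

From cos δ = sin φ₁ sin φ₂ + cos φ₁ cos φ₂ cos Δλ, the central angle is δ ≈ 0.656 rad (37.6°).
Interpolate at f = 0.27 with slerp weights a = sin((1−f)δ)/sin δ ≈ 0.755, b = sin(fδ)/sin δ ≈ 0.289.
p = a·p₁ + b·p₂ ≈ (0.892, 0.451, 0.011); φ = arcsin(p_z) ≈ 0.63°, λ = atan2(p_y, p_x) ≈ 26.84°.

≈ 1°N, 27°E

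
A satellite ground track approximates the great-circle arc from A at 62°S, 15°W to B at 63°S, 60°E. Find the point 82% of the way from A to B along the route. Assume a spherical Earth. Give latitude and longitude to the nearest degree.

≈ 66°S, 48°E

The haversine formula gives a central angle δ ≈ 0.570 rad (32.7°) between the endpoints.
Interpolate at f = 0.82 with slerp weights a = sin((1−f)δ)/sin δ ≈ 0.190, b = sin(fδ)/sin δ ≈ 0.835.
p = a·p₁ + b·p₂ ≈ (0.276, 0.305, -0.912); φ = arcsin(p_z) ≈ -65.72°, λ = atan2(p_y, p_x) ≈ 47.92°.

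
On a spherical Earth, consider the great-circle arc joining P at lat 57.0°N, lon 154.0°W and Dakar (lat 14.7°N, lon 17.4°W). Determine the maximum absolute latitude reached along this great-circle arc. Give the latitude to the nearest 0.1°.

≈ 68.5°N

The great circle lies in the plane with unit normal n̂ = (p₁ × p₂)/|p₁ × p₂|.
Here n̂_z ≈ +0.367; the vertex latitude is φ_max = arccos|n̂_z| ≈ 68.5°.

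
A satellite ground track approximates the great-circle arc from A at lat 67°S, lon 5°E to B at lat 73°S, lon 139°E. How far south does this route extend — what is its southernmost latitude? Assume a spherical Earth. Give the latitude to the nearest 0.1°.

The great circle lies in the plane with unit normal n̂ = (p₁ × p₂)/|p₁ × p₂|.
Here n̂_z ≈ +0.137; the vertex latitude is φ_max = arccos|n̂_z| ≈ 82.1°.
Check via Clairaut: cos φ_max = |cos φ₁| · sin C = cos(67.0°)·sin(159.4°) ≈ 0.137, again giving ≈ 82.1°.

≈ 82.1°S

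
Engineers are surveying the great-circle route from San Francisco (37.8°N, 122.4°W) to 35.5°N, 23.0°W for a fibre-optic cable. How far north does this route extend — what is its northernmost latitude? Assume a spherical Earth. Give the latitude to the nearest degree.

The great circle lies in the plane with unit normal n̂ = (p₁ × p₂)/|p₁ × p₂|.
Here n̂_z ≈ +0.656; the vertex latitude is φ_max = arccos|n̂_z| ≈ 49.0°.
Check via Clairaut: cos φ_max = |cos φ₁| · sin C = cos(37.8°)·sin(56.1°) ≈ 0.656, again giving ≈ 49.0°.

≈ 49°N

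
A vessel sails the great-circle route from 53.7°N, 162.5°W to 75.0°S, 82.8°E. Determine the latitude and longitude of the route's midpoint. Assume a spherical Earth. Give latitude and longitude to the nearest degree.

From cos δ = sin φ₁ sin φ₂ + cos φ₁ cos φ₂ cos Δλ, the central angle is δ ≈ 2.573 rad (147.4°).
Interpolate at f = 1/2 with slerp weights a = sin((1−f)δ)/sin δ ≈ 1.782, b = sin(fδ)/sin δ ≈ 1.782.
p = a·p₁ + b·p₂ ≈ (-0.948, 0.140, -0.285); φ = arcsin(p_z) ≈ -16.56°, λ = atan2(p_y, p_x) ≈ 171.58°.

≈ 17°S, 172°E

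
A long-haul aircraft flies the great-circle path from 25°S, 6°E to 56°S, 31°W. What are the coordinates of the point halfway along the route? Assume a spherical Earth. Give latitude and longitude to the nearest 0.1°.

The haversine formula gives a central angle δ ≈ 0.715 rad (41.0°) between the endpoints.
Interpolate at f = 1/2 with slerp weights a = sin((1−f)δ)/sin δ ≈ 0.534, b = sin(fδ)/sin δ ≈ 0.534.
p = a·p₁ + b·p₂ ≈ (0.737, -0.103, -0.668); φ = arcsin(p_z) ≈ -41.92°, λ = atan2(p_y, p_x) ≈ -7.97°.

≈ 41.9°S, 8.0°W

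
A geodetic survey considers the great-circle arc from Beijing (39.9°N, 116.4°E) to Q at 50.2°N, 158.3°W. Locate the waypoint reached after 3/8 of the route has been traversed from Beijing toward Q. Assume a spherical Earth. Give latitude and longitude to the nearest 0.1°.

Convert each endpoint to a unit vector on the sphere (x = cos φ cos λ, y = cos φ sin λ, z = sin φ).
The central angle between the endpoints is δ = arccos(p₁·p₂) ≈ 1.009 rad (57.8°).
Interpolate at f = 3/8 with slerp weights a = sin((1−f)δ)/sin δ ≈ 0.697, b = sin(fδ)/sin δ ≈ 0.436.
p = a·p₁ + b·p₂ ≈ (-0.497, 0.375, 0.782); φ = arcsin(p_z) ≈ 51.46°, λ = atan2(p_y, p_x) ≈ 142.94°.

≈ 51.5°N, 142.9°E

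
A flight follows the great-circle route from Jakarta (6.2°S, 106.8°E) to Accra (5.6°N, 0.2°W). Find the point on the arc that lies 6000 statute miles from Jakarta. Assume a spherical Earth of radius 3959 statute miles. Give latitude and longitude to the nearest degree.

≈ 4°N, 20°E

The haversine formula gives a central angle δ ≈ 1.875 rad (107.4°) between the endpoints. The total great-circle distance is δ·R ≈ 1.875 × 3959 ≈ 7424 mi, so the target fraction is f = 6000/7424 ≈ 0.808.
Interpolate at f ≈ 0.808 with slerp weights a = sin((1−f)δ)/sin δ ≈ 0.369, b = sin(fδ)/sin δ ≈ 1.047.
p = a·p₁ + b·p₂ ≈ (0.936, 0.348, 0.062); φ = arcsin(p_z) ≈ 3.57°, λ = atan2(p_y, p_x) ≈ 20.38°.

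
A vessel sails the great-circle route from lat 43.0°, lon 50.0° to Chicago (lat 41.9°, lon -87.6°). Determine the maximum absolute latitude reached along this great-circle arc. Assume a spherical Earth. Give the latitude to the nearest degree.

≈ 68°

The great circle lies in the plane with unit normal n̂ = (p₁ × p₂)/|p₁ × p₂|.
Here n̂_z ≈ -0.368; the vertex latitude is φ_max = arccos|n̂_z| ≈ 68.4°.
Check via Clairaut: cos φ_max = |cos φ₁| · sin C = cos(43.0°)·sin(30.2°) ≈ 0.368, again giving ≈ 68.4°.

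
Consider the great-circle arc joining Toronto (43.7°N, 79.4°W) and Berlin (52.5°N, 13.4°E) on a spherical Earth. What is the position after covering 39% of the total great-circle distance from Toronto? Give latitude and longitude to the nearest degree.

Convert each endpoint to a unit vector on the sphere (x = cos φ cos λ, y = cos φ sin λ, z = sin φ).
The central angle between the endpoints is δ = arccos(p₁·p₂) ≈ 1.016 rad (58.2°).
Interpolate at f = 0.39 with slerp weights a = sin((1−f)δ)/sin δ ≈ 0.683, b = sin(fδ)/sin δ ≈ 0.454.
p = a·p₁ + b·p₂ ≈ (0.360, -0.422, 0.832); φ = arcsin(p_z) ≈ 56.34°, λ = atan2(p_y, p_x) ≈ -49.52°.

≈ 56°N, 50°W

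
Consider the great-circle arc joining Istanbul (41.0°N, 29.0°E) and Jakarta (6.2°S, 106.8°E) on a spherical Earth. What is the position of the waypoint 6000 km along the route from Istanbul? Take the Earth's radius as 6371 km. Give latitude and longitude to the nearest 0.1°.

Write both endpoints as unit vectors p₁, p₂ with components (cos φ cos λ, cos φ sin λ, sin φ).
The central angle between the endpoints is δ = arccos(p₁·p₂) ≈ 1.483 rad (85.0°). The total great-circle distance is δ·R ≈ 1.483 × 6371 ≈ 9448 km, so the target fraction is f = 6000/9448 ≈ 0.635.
Interpolate at f ≈ 0.635 with slerp weights a = sin((1−f)δ)/sin δ ≈ 0.517, b = sin(fδ)/sin δ ≈ 0.812.
p = a·p₁ + b·p₂ ≈ (0.108, 0.962, 0.252); φ = arcsin(p_z) ≈ 14.57°, λ = atan2(p_y, p_x) ≈ 83.59°.

≈ 14.6°N, 83.6°E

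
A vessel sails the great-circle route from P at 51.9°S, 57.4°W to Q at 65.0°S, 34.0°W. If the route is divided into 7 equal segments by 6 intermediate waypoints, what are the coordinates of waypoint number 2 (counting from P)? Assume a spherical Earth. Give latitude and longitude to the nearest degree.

The haversine formula gives a central angle δ ≈ 0.309 rad (17.7°) between the endpoints.
Interpolate at f = 2/7 with slerp weights a = sin((1−f)δ)/sin δ ≈ 0.720, b = sin(fδ)/sin δ ≈ 0.290.
p = a·p₁ + b·p₂ ≈ (0.341, -0.443, -0.829); φ = arcsin(p_z) ≈ -56.03°, λ = atan2(p_y, p_x) ≈ -52.40°.

≈ 56°S, 52°W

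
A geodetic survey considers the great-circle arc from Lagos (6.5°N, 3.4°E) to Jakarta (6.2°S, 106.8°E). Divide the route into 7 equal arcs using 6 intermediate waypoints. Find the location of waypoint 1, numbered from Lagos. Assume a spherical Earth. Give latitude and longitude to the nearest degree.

≈ 5°N, 18°E

From cos δ = sin φ₁ sin φ₂ + cos φ₁ cos φ₂ cos Δλ, the central angle is δ ≈ 1.814 rad (104.0°).
Interpolate at f = 1/7 with slerp weights a = sin((1−f)δ)/sin δ ≈ 1.030, b = sin(fδ)/sin δ ≈ 0.264.
p = a·p₁ + b·p₂ ≈ (0.946, 0.312, 0.088); φ = arcsin(p_z) ≈ 5.05°, λ = atan2(p_y, p_x) ≈ 18.26°.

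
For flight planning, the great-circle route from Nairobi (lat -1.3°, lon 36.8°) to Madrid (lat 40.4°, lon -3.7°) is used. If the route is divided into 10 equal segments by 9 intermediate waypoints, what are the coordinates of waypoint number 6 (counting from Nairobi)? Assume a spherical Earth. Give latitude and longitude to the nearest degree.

≈ lat 25°, lon 15°

Write both endpoints as unit vectors p₁, p₂ with components (cos φ cos λ, cos φ sin λ, sin φ).
The central angle between the endpoints is δ = arccos(p₁·p₂) ≈ 0.971 rad (55.7°).
Interpolate at f = 6/10 with slerp weights a = sin((1−f)δ)/sin δ ≈ 0.459, b = sin(fδ)/sin δ ≈ 0.667.
p = a·p₁ + b·p₂ ≈ (0.874, 0.242, 0.422); φ = arcsin(p_z) ≈ 24.94°, λ = atan2(p_y, p_x) ≈ 15.48°.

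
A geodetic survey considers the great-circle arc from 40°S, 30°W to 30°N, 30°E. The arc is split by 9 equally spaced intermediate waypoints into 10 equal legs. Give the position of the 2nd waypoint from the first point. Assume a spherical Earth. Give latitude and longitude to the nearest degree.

From cos δ = sin φ₁ sin φ₂ + cos φ₁ cos φ₂ cos Δλ, the central angle is δ ≈ 1.560 rad (89.4°).
Interpolate at f = 2/10 with slerp weights a = sin((1−f)δ)/sin δ ≈ 0.949, b = sin(fδ)/sin δ ≈ 0.307.
p = a·p₁ + b·p₂ ≈ (0.860, -0.230, -0.456); φ = arcsin(p_z) ≈ -27.14°, λ = atan2(p_y, p_x) ≈ -15.00°.

≈ 27°S, 15°W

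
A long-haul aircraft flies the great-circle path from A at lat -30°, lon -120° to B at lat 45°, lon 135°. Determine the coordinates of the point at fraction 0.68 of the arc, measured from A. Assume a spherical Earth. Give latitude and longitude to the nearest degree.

From cos δ = sin φ₁ sin φ₂ + cos φ₁ cos φ₂ cos Δλ, the central angle is δ ≈ 2.108 rad (120.8°).
Interpolate at f = 0.68 with slerp weights a = sin((1−f)δ)/sin δ ≈ 0.727, b = sin(fδ)/sin δ ≈ 1.153.
p = a·p₁ + b·p₂ ≈ (-0.892, 0.031, 0.452); φ = arcsin(p_z) ≈ 26.86°, λ = atan2(p_y, p_x) ≈ 177.99°.

≈ lat 27°, lon 178°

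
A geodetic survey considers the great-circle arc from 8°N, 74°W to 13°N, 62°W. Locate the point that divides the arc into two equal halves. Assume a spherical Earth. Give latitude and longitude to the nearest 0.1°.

Write both endpoints as unit vectors p₁, p₂ with components (cos φ cos λ, cos φ sin λ, sin φ).
The central angle between the endpoints is δ = arccos(p₁·p₂) ≈ 0.224 rad (12.8°).
Interpolate at f = 1/2 with slerp weights a = sin((1−f)δ)/sin δ ≈ 0.503, b = sin(fδ)/sin δ ≈ 0.503.
p = a·p₁ + b·p₂ ≈ (0.367, -0.912, 0.183); φ = arcsin(p_z) ≈ 10.56°, λ = atan2(p_y, p_x) ≈ -68.05°.

≈ 10.6°N, 68.0°W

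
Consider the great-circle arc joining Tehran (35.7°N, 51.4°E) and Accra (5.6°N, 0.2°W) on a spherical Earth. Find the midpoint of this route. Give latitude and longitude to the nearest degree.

Write both endpoints as unit vectors p₁, p₂ with components (cos φ cos λ, cos φ sin λ, sin φ).
The central angle between the endpoints is δ = arccos(p₁·p₂) ≈ 0.978 rad (56.0°).
Interpolate at f = 1/2 with slerp weights a = sin((1−f)δ)/sin δ ≈ 0.566, b = sin(fδ)/sin δ ≈ 0.566.
p = a·p₁ + b·p₂ ≈ (0.851, 0.357, 0.386); φ = arcsin(p_z) ≈ 22.69°, λ = atan2(p_y, p_x) ≈ 22.80°.

≈ 23°N, 23°E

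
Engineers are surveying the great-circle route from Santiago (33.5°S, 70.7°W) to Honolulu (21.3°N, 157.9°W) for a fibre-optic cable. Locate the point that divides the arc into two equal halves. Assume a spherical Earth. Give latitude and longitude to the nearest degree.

≈ 8°S, 117°W

From cos δ = sin φ₁ sin φ₂ + cos φ₁ cos φ₂ cos Δλ, the central angle is δ ≈ 1.734 rad (99.4°).
Interpolate at f = 1/2 with slerp weights a = sin((1−f)δ)/sin δ ≈ 0.773, b = sin(fδ)/sin δ ≈ 0.773.
p = a·p₁ + b·p₂ ≈ (-0.454, -0.879, -0.146); φ = arcsin(p_z) ≈ -8.38°, λ = atan2(p_y, p_x) ≈ -117.32°.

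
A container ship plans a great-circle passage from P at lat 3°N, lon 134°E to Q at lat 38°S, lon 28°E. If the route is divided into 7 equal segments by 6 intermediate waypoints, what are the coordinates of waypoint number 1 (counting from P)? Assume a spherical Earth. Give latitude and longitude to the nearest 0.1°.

Write both endpoints as unit vectors p₁, p₂ with components (cos φ cos λ, cos φ sin λ, sin φ).
The central angle between the endpoints is δ = arccos(p₁·p₂) ≈ 1.823 rad (104.4°).
Interpolate at f = 1/7 with slerp weights a = sin((1−f)δ)/sin δ ≈ 1.033, b = sin(fδ)/sin δ ≈ 0.266.
p = a·p₁ + b·p₂ ≈ (-0.531, 0.840, -0.110); φ = arcsin(p_z) ≈ -6.29°, λ = atan2(p_y, p_x) ≈ 122.31°.

≈ lat 6.3°S, lon 122.3°E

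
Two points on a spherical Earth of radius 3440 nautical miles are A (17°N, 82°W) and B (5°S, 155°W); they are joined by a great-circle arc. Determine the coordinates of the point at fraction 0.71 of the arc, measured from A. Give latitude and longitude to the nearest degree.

≈ (2°N, 134°W)

Write both endpoints as unit vectors p₁, p₂ with components (cos φ cos λ, cos φ sin λ, sin φ).
The central angle between the endpoints is δ = arccos(p₁·p₂) ≈ 1.315 rad (75.3°).
Interpolate at f = 0.71 with slerp weights a = sin((1−f)δ)/sin δ ≈ 0.385, b = sin(fδ)/sin δ ≈ 0.831.
p = a·p₁ + b·p₂ ≈ (-0.699, -0.714, 0.040); φ = arcsin(p_z) ≈ 2.30°, λ = atan2(p_y, p_x) ≈ -134.39°.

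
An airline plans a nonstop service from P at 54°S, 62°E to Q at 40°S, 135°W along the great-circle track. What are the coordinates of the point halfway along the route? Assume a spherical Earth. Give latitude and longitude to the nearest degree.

≈ 80°S, 175°W

Convert each endpoint to a unit vector on the sphere (x = cos φ cos λ, y = cos φ sin λ, z = sin φ).
The central angle between the endpoints is δ = arccos(p₁·p₂) ≈ 1.481 rad (84.9°).
Interpolate at f = 1/2 with slerp weights a = sin((1−f)δ)/sin δ ≈ 0.677, b = sin(fδ)/sin δ ≈ 0.677.
p = a·p₁ + b·p₂ ≈ (-0.180, -0.015, -0.984); φ = arcsin(p_z) ≈ -79.59°, λ = atan2(p_y, p_x) ≈ -175.12°.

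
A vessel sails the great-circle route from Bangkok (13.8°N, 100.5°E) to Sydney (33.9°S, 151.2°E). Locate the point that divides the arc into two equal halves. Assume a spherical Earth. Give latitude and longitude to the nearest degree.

From cos δ = sin φ₁ sin φ₂ + cos φ₁ cos φ₂ cos Δλ, the central angle is δ ≈ 1.184 rad (67.8°).
Interpolate at f = 1/2 with slerp weights a = sin((1−f)δ)/sin δ ≈ 0.602, b = sin(fδ)/sin δ ≈ 0.602.
p = a·p₁ + b·p₂ ≈ (-0.545, 0.816, -0.192); φ = arcsin(p_z) ≈ -11.09°, λ = atan2(p_y, p_x) ≈ 123.72°.

≈ 11°S, 124°E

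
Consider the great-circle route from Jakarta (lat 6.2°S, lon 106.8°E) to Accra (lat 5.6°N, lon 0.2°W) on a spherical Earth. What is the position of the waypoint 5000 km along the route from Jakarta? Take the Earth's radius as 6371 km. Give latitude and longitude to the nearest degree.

≈ lat 2°S, lon 62°E

Convert each endpoint to a unit vector on the sphere (x = cos φ cos λ, y = cos φ sin λ, z = sin φ).
The central angle between the endpoints is δ = arccos(p₁·p₂) ≈ 1.875 rad (107.4°). The total great-circle distance is δ·R ≈ 1.875 × 6371 ≈ 11947 km, so the target fraction is f = 5000/11947 ≈ 0.418.
Interpolate at f ≈ 0.418 with slerp weights a = sin((1−f)δ)/sin δ ≈ 0.930, b = sin(fδ)/sin δ ≈ 0.741.
p = a·p₁ + b·p₂ ≈ (0.470, 0.882, -0.028); φ = arcsin(p_z) ≈ -1.61°, λ = atan2(p_y, p_x) ≈ 61.95°.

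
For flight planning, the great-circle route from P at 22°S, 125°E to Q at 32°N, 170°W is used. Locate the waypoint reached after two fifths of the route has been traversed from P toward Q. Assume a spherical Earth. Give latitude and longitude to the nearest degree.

≈ 0°N, 150°E

The haversine formula gives a central angle δ ≈ 1.437 rad (82.3°) between the endpoints.
Interpolate at f = 2/5 with slerp weights a = sin((1−f)δ)/sin δ ≈ 0.766, b = sin(fδ)/sin δ ≈ 0.548.
p = a·p₁ + b·p₂ ≈ (-0.865, 0.501, 0.004); φ = arcsin(p_z) ≈ 0.21°, λ = atan2(p_y, p_x) ≈ 149.93°.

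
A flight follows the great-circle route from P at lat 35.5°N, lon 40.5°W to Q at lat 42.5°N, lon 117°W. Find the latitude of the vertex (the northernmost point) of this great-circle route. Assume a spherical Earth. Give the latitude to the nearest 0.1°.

The great circle lies in the plane with unit normal n̂ = (p₁ × p₂)/|p₁ × p₂|.
Here n̂_z ≈ -0.690; the vertex latitude is φ_max = arccos|n̂_z| ≈ 46.4°.
Check via Clairaut: cos φ_max = |cos φ₁| · sin C = cos(35.5°)·sin(57.9°) ≈ 0.690, again giving ≈ 46.4°.

≈ 46.4°N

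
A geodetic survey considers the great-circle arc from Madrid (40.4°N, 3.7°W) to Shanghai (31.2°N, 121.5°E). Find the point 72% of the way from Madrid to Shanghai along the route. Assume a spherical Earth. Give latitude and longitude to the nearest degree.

Convert each endpoint to a unit vector on the sphere (x = cos φ cos λ, y = cos φ sin λ, z = sin φ).
The central angle between the endpoints is δ = arccos(p₁·p₂) ≈ 1.611 rad (92.3°).
Interpolate at f = 0.72 with slerp weights a = sin((1−f)δ)/sin δ ≈ 0.436, b = sin(fδ)/sin δ ≈ 0.917.
p = a·p₁ + b·p₂ ≈ (-0.079, 0.648, 0.758); φ = arcsin(p_z) ≈ 49.28°, λ = atan2(p_y, p_x) ≈ 96.91°.

≈ (49°N, 97°E)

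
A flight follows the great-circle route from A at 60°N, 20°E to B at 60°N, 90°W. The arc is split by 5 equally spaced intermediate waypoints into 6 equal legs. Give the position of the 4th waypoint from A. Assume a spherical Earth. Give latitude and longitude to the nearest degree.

≈ 70°N, 59°W

From cos δ = sin φ₁ sin φ₂ + cos φ₁ cos φ₂ cos Δλ, the central angle is δ ≈ 0.844 rad (48.4°).
Interpolate at f = 4/6 with slerp weights a = sin((1−f)δ)/sin δ ≈ 0.372, b = sin(fδ)/sin δ ≈ 0.714.
p = a·p₁ + b·p₂ ≈ (0.175, -0.293, 0.940); φ = arcsin(p_z) ≈ 70.04°, λ = atan2(p_y, p_x) ≈ -59.25°.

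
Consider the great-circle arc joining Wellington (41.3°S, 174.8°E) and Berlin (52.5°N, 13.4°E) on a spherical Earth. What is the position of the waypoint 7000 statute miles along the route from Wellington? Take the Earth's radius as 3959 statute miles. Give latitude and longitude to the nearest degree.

The haversine formula gives a central angle δ ≈ 2.848 rad (163.2°) between the endpoints. The total great-circle distance is δ·R ≈ 2.848 × 3959 ≈ 11273 mi, so the target fraction is f = 7000/11273 ≈ 0.621.
Interpolate at f ≈ 0.621 with slerp weights a = sin((1−f)δ)/sin δ ≈ 3.042, b = sin(fδ)/sin δ ≈ 3.383.
p = a·p₁ + b·p₂ ≈ (-0.272, 0.684, 0.676); φ = arcsin(p_z) ≈ 42.56°, λ = atan2(p_y, p_x) ≈ 111.70°.

≈ 43°N, 112°E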